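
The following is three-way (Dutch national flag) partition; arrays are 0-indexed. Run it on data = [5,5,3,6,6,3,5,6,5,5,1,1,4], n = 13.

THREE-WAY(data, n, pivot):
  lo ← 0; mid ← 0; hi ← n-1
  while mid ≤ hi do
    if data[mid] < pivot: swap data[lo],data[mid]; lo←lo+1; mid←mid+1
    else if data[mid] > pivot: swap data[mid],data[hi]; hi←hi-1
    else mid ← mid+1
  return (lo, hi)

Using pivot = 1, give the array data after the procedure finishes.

pivot = 1; lo=0, mid=0, hi=12
data[mid]=5>1: swap data[0],data[12]; hi=11 → [4,5,3,6,6,3,5,6,5,5,1,1,5]
data[mid]=4>1: swap data[0],data[11]; hi=10 → [1,5,3,6,6,3,5,6,5,5,1,4,5]
data[mid]=1=1: mid=1
data[mid]=5>1: swap data[1],data[10]; hi=9 → [1,1,3,6,6,3,5,6,5,5,5,4,5]
data[mid]=1=1: mid=2
data[mid]=3>1: swap data[2],data[9]; hi=8 → [1,1,5,6,6,3,5,6,5,3,5,4,5]
data[mid]=5>1: swap data[2],data[8]; hi=7 → [1,1,5,6,6,3,5,6,5,3,5,4,5]
data[mid]=5>1: swap data[2],data[7]; hi=6 → [1,1,6,6,6,3,5,5,5,3,5,4,5]
data[mid]=6>1: swap data[2],data[6]; hi=5 → [1,1,5,6,6,3,6,5,5,3,5,4,5]
data[mid]=5>1: swap data[2],data[5]; hi=4 → [1,1,3,6,6,5,6,5,5,3,5,4,5]
data[mid]=3>1: swap data[2],data[4]; hi=3 → [1,1,6,6,3,5,6,5,5,3,5,4,5]
data[mid]=6>1: swap data[2],data[3]; hi=2 → [1,1,6,6,3,5,6,5,5,3,5,4,5]
data[mid]=6>1: swap data[2],data[2]; hi=1 → [1,1,6,6,3,5,6,5,5,3,5,4,5]
end: lo=0, hi=1; data = [1,1,6,6,3,5,6,5,5,3,5,4,5]

[1,1,6,6,3,5,6,5,5,3,5,4,5]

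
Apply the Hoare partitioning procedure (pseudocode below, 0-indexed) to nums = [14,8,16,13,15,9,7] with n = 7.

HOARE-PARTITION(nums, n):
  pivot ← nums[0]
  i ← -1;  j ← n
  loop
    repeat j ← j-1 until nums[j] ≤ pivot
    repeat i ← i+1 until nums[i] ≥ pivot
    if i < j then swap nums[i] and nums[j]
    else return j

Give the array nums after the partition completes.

[7,8,9,13,15,16,14]

pivot=14
j stops at 6 (7), i stops at 0 (14); swap ⇒ [7,8,16,13,15,9,14]
j stops at 5 (9), i stops at 2 (16); swap ⇒ [7,8,9,13,15,16,14]
j stops at 3, i stops at 4; i≥j ⇒ return 3. nums=[7,8,9,13,15,16,14]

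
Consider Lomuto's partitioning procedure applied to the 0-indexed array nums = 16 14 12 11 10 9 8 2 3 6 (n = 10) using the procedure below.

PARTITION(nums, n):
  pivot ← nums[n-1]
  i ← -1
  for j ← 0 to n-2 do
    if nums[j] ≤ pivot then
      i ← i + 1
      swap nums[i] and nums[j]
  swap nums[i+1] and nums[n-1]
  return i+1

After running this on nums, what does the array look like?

pivot=6, i=-1
j=0: 16>6, skip
j=1: 14>6, skip
j=2: 12>6, skip
j=3: 11>6, skip
j=4: 10>6, skip
j=5: 9>6, skip
j=6: 8>6, skip
j=7: 2≤6, i=0, swap(0,7) ⇒ 2 14 12 11 10 9 8 16 3 6
j=8: 3≤6, i=1, swap(1,8) ⇒ 2 3 12 11 10 9 8 16 14 6
swap(2,9) ⇒ 2 3 6 11 10 9 8 16 14 12; return 2

2 3 6 11 10 9 8 16 14 12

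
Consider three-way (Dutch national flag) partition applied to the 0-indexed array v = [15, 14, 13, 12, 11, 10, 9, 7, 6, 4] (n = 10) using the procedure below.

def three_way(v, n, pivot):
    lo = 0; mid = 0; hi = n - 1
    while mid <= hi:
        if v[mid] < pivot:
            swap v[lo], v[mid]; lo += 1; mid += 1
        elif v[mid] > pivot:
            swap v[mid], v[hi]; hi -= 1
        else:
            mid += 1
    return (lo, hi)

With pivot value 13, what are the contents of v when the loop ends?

[4, 6, 12, 11, 10, 9, 7, 13, 14, 15]

pivot = 13; lo=0, mid=0, hi=9
v[mid]=15>13: swap v[0],v[9]; hi=8 → [4, 14, 13, 12, 11, 10, 9, 7, 6, 15]
v[mid]=4<13: swap v[0],v[0]; lo=1,mid=1 → [4, 14, 13, 12, 11, 10, 9, 7, 6, 15]
v[mid]=14>13: swap v[1],v[8]; hi=7 → [4, 6, 13, 12, 11, 10, 9, 7, 14, 15]
v[mid]=6<13: swap v[1],v[1]; lo=2,mid=2 → [4, 6, 13, 12, 11, 10, 9, 7, 14, 15]
v[mid]=13=13: mid=3
v[mid]=12<13: swap v[2],v[3]; lo=3,mid=4 → [4, 6, 12, 13, 11, 10, 9, 7, 14, 15]
v[mid]=11<13: swap v[3],v[4]; lo=4,mid=5 → [4, 6, 12, 11, 13, 10, 9, 7, 14, 15]
v[mid]=10<13: swap v[4],v[5]; lo=5,mid=6 → [4, 6, 12, 11, 10, 13, 9, 7, 14, 15]
v[mid]=9<13: swap v[5],v[6]; lo=6,mid=7 → [4, 6, 12, 11, 10, 9, 13, 7, 14, 15]
v[mid]=7<13: swap v[6],v[7]; lo=7,mid=8 → [4, 6, 12, 11, 10, 9, 7, 13, 14, 15]
end: lo=7, hi=7; v = [4, 6, 12, 11, 10, 9, 7, 13, 14, 15]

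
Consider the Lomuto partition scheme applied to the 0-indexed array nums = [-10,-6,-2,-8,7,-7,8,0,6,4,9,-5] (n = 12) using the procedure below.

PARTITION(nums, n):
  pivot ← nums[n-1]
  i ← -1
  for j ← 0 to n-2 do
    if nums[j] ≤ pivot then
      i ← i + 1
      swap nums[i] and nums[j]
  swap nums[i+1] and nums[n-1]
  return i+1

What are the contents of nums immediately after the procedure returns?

pivot = nums[11] = -5; i = -1
j=0: nums[0]=-10 ≤ -5 → i=0, swap nums[0],nums[0] (no change) → [-10,-6,-2,-8,7,-7,8,0,6,4,9,-5]
j=1: nums[1]=-6 ≤ -5 → i=1, swap nums[1],nums[1] (no change) → [-10,-6,-2,-8,7,-7,8,0,6,4,9,-5]
j=2: nums[2]=-2 > -5 → no swap
j=3: nums[3]=-8 ≤ -5 → i=2, swap nums[2],nums[3] → [-10,-6,-8,-2,7,-7,8,0,6,4,9,-5]
j=4: nums[4]=7 > -5 → no swap
j=5: nums[5]=-7 ≤ -5 → i=3, swap nums[3],nums[5] → [-10,-6,-8,-7,7,-2,8,0,6,4,9,-5]
j=6: nums[6]=8 > -5 → no swap
j=7: nums[7]=0 > -5 → no swap
j=8: nums[8]=6 > -5 → no swap
j=9: nums[9]=4 > -5 → no swap
j=10: nums[10]=9 > -5 → no swap
final swap nums[4],nums[11] → [-10,-6,-8,-7,-5,-2,8,0,6,4,9,7]; return 4

[-10,-6,-8,-7,-5,-2,8,0,6,4,9,7]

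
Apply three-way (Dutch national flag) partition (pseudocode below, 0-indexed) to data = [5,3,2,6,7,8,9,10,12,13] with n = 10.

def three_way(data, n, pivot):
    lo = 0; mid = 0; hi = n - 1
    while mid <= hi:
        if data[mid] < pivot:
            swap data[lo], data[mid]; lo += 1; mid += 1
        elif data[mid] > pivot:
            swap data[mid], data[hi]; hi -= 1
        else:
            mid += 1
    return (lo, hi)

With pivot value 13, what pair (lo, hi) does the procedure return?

pivot = 13; lo=0, mid=0, hi=9
data[mid]=5<13: swap data[0],data[0]; lo=1,mid=1 → [5,3,2,6,7,8,9,10,12,13]
data[mid]=3<13: swap data[1],data[1]; lo=2,mid=2 → [5,3,2,6,7,8,9,10,12,13]
data[mid]=2<13: swap data[2],data[2]; lo=3,mid=3 → [5,3,2,6,7,8,9,10,12,13]
data[mid]=6<13: swap data[3],data[3]; lo=4,mid=4 → [5,3,2,6,7,8,9,10,12,13]
data[mid]=7<13: swap data[4],data[4]; lo=5,mid=5 → [5,3,2,6,7,8,9,10,12,13]
data[mid]=8<13: swap data[5],data[5]; lo=6,mid=6 → [5,3,2,6,7,8,9,10,12,13]
data[mid]=9<13: swap data[6],data[6]; lo=7,mid=7 → [5,3,2,6,7,8,9,10,12,13]
data[mid]=10<13: swap data[7],data[7]; lo=8,mid=8 → [5,3,2,6,7,8,9,10,12,13]
data[mid]=12<13: swap data[8],data[8]; lo=9,mid=9 → [5,3,2,6,7,8,9,10,12,13]
data[mid]=13=13: mid=10
end: lo=9, hi=9; data = [5,3,2,6,7,8,9,10,12,13]

(9, 9)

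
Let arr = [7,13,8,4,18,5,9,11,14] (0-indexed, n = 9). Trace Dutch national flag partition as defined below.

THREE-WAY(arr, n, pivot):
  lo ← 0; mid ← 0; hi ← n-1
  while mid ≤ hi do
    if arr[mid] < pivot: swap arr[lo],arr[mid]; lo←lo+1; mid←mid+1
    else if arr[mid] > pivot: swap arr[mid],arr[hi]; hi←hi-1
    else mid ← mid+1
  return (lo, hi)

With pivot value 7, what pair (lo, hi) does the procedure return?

lo=0 mid=0 hi=8
7=7: mid=1
13>7: swap(1,8), hi=7 ⇒ [7,14,8,4,18,5,9,11,13]
14>7: swap(1,7), hi=6 ⇒ [7,11,8,4,18,5,9,14,13]
11>7: swap(1,6), hi=5 ⇒ [7,9,8,4,18,5,11,14,13]
9>7: swap(1,5), hi=4 ⇒ [7,5,8,4,18,9,11,14,13]
5<7: swap(0,1), lo=1 mid=2 ⇒ [5,7,8,4,18,9,11,14,13]
8>7: swap(2,4), hi=3 ⇒ [5,7,18,4,8,9,11,14,13]
18>7: swap(2,3), hi=2 ⇒ [5,7,4,18,8,9,11,14,13]
4<7: swap(1,2), lo=2 mid=3 ⇒ [5,4,7,18,8,9,11,14,13]
done. lo=2 hi=2; arr=[5,4,7,18,8,9,11,14,13]

(2, 2)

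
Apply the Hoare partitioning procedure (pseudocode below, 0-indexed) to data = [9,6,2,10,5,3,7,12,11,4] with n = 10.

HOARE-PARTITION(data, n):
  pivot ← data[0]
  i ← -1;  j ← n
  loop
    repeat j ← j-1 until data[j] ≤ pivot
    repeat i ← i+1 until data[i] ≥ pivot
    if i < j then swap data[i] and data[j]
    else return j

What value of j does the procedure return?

5

pivot=9
j stops at 9 (4), i stops at 0 (9); swap ⇒ [4,6,2,10,5,3,7,12,11,9]
j stops at 6 (7), i stops at 3 (10); swap ⇒ [4,6,2,7,5,3,10,12,11,9]
j stops at 5, i stops at 6; i≥j ⇒ return 5. data=[4,6,2,7,5,3,10,12,11,9]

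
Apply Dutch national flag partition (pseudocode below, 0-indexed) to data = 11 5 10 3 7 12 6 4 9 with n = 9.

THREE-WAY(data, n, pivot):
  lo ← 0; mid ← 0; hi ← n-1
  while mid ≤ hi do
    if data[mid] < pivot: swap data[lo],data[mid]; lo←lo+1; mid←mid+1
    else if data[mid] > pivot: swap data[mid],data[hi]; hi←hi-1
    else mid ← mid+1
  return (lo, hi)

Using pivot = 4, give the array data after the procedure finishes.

pivot = 4; lo=0, mid=0, hi=8
data[mid]=11>4: swap data[0],data[8]; hi=7 → 9 5 10 3 7 12 6 4 11
data[mid]=9>4: swap data[0],data[7]; hi=6 → 4 5 10 3 7 12 6 9 11
data[mid]=4=4: mid=1
data[mid]=5>4: swap data[1],data[6]; hi=5 → 4 6 10 3 7 12 5 9 11
data[mid]=6>4: swap data[1],data[5]; hi=4 → 4 12 10 3 7 6 5 9 11
data[mid]=12>4: swap data[1],data[4]; hi=3 → 4 7 10 3 12 6 5 9 11
data[mid]=7>4: swap data[1],data[3]; hi=2 → 4 3 10 7 12 6 5 9 11
data[mid]=3<4: swap data[0],data[1]; lo=1,mid=2 → 3 4 10 7 12 6 5 9 11
data[mid]=10>4: swap data[2],data[2]; hi=1 → 3 4 10 7 12 6 5 9 11
end: lo=1, hi=1; data = 3 4 10 7 12 6 5 9 11

3 4 10 7 12 6 5 9 11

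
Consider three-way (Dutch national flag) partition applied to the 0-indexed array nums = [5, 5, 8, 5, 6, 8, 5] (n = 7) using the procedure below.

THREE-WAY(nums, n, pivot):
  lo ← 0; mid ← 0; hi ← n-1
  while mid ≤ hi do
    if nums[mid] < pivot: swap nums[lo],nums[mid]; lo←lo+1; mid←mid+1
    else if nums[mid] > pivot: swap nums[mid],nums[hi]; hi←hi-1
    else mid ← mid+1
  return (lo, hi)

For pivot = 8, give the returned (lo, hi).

(5, 6)

pivot = 8; lo=0, mid=0, hi=6
nums[mid]=5<8: swap nums[0],nums[0]; lo=1,mid=1 → [5, 5, 8, 5, 6, 8, 5]
nums[mid]=5<8: swap nums[1],nums[1]; lo=2,mid=2 → [5, 5, 8, 5, 6, 8, 5]
nums[mid]=8=8: mid=3
nums[mid]=5<8: swap nums[2],nums[3]; lo=3,mid=4 → [5, 5, 5, 8, 6, 8, 5]
nums[mid]=6<8: swap nums[3],nums[4]; lo=4,mid=5 → [5, 5, 5, 6, 8, 8, 5]
nums[mid]=8=8: mid=6
nums[mid]=5<8: swap nums[4],nums[6]; lo=5,mid=7 → [5, 5, 5, 6, 5, 8, 8]
end: lo=5, hi=6; nums = [5, 5, 5, 6, 5, 8, 8]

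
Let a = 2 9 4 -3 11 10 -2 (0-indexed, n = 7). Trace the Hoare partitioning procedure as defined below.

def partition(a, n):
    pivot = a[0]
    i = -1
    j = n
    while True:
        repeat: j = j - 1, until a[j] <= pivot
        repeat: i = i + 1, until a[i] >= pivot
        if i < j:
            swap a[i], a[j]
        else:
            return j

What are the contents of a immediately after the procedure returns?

-2 -3 4 9 11 10 2

pivot = a[0] = 2; i = -1, j = 7
j→6 (a[6]=-2≤2), i→0 (a[0]=2≥2); i<j, swap → -2 9 4 -3 11 10 2
j→3 (a[3]=-3≤2), i→1 (a[1]=9≥2); i<j, swap → -2 -3 4 9 11 10 2
j→1, i→2; i≥j, return j=1. a = -2 -3 4 9 11 10 2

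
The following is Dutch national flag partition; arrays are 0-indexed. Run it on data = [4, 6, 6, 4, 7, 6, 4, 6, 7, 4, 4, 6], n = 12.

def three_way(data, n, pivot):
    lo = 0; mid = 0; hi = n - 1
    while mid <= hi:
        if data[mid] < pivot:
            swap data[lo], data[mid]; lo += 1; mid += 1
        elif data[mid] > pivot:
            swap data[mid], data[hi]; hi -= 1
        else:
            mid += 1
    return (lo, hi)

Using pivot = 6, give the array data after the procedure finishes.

pivot = 6; lo=0, mid=0, hi=11
data[mid]=4<6: swap data[0],data[0]; lo=1,mid=1 → [4, 6, 6, 4, 7, 6, 4, 6, 7, 4, 4, 6]
data[mid]=6=6: mid=2
data[mid]=6=6: mid=3
data[mid]=4<6: swap data[1],data[3]; lo=2,mid=4 → [4, 4, 6, 6, 7, 6, 4, 6, 7, 4, 4, 6]
data[mid]=7>6: swap data[4],data[11]; hi=10 → [4, 4, 6, 6, 6, 6, 4, 6, 7, 4, 4, 7]
data[mid]=6=6: mid=5
data[mid]=6=6: mid=6
data[mid]=4<6: swap data[2],data[6]; lo=3,mid=7 → [4, 4, 4, 6, 6, 6, 6, 6, 7, 4, 4, 7]
data[mid]=6=6: mid=8
data[mid]=7>6: swap data[8],data[10]; hi=9 → [4, 4, 4, 6, 6, 6, 6, 6, 4, 4, 7, 7]
data[mid]=4<6: swap data[3],data[8]; lo=4,mid=9 → [4, 4, 4, 4, 6, 6, 6, 6, 6, 4, 7, 7]
data[mid]=4<6: swap data[4],data[9]; lo=5,mid=10 → [4, 4, 4, 4, 4, 6, 6, 6, 6, 6, 7, 7]
end: lo=5, hi=9; data = [4, 4, 4, 4, 4, 6, 6, 6, 6, 6, 7, 7]

[4, 4, 4, 4, 4, 6, 6, 6, 6, 6, 7, 7]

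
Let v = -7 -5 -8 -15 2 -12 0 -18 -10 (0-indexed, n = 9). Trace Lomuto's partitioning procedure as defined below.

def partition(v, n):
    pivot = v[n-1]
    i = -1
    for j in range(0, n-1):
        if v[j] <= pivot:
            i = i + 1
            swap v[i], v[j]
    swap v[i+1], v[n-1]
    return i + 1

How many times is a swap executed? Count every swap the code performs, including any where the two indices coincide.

pivot = v[8] = -10; i = -1
j=0: v[0]=-7 > -10 → no swap
j=1: v[1]=-5 > -10 → no swap
j=2: v[2]=-8 > -10 → no swap
j=3: v[3]=-15 ≤ -10 → i=0, swap v[0],v[3] → -15 -5 -8 -7 2 -12 0 -18 -10
j=4: v[4]=2 > -10 → no swap
j=5: v[5]=-12 ≤ -10 → i=1, swap v[1],v[5] → -15 -12 -8 -7 2 -5 0 -18 -10
j=6: v[6]=0 > -10 → no swap
j=7: v[7]=-18 ≤ -10 → i=2, swap v[2],v[7] → -15 -12 -18 -7 2 -5 0 -8 -10
final swap v[3],v[8] → -15 -12 -18 -10 2 -5 0 -8 -7; return 3

4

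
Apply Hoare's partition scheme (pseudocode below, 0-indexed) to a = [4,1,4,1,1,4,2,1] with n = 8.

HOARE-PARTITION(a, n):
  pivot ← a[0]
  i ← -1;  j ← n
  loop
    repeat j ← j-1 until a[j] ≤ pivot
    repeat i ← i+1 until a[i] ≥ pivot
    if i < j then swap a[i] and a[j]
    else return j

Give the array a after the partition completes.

pivot = a[0] = 4; i = -1, j = 8
j→7 (a[7]=1≤4), i→0 (a[0]=4≥4); i<j, swap → [1,1,4,1,1,4,2,4]
j→6 (a[6]=2≤4), i→2 (a[2]=4≥4); i<j, swap → [1,1,2,1,1,4,4,4]
j→5, i→5; i≥j, return j=5. a = [1,1,2,1,1,4,4,4]

[1,1,2,1,1,4,4,4]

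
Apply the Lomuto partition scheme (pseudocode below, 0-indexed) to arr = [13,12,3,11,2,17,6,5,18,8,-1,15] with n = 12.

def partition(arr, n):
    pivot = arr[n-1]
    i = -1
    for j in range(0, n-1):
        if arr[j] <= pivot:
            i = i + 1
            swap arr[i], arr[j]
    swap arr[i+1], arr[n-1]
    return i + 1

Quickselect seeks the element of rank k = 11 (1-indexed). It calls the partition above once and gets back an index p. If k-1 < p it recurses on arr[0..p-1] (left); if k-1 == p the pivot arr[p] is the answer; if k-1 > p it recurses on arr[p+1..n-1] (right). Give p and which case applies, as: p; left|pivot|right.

pivot = arr[11] = 15; i = -1
j=0: arr[0]=13 ≤ 15 → i=0, swap arr[0],arr[0] (no change) → [13,12,3,11,2,17,6,5,18,8,-1,15]
j=1: arr[1]=12 ≤ 15 → i=1, swap arr[1],arr[1] (no change) → [13,12,3,11,2,17,6,5,18,8,-1,15]
j=2: arr[2]=3 ≤ 15 → i=2, swap arr[2],arr[2] (no change) → [13,12,3,11,2,17,6,5,18,8,-1,15]
j=3: arr[3]=11 ≤ 15 → i=3, swap arr[3],arr[3] (no change) → [13,12,3,11,2,17,6,5,18,8,-1,15]
j=4: arr[4]=2 ≤ 15 → i=4, swap arr[4],arr[4] (no change) → [13,12,3,11,2,17,6,5,18,8,-1,15]
j=5: arr[5]=17 > 15 → no swap
j=6: arr[6]=6 ≤ 15 → i=5, swap arr[5],arr[6] → [13,12,3,11,2,6,17,5,18,8,-1,15]
j=7: arr[7]=5 ≤ 15 → i=6, swap arr[6],arr[7] → [13,12,3,11,2,6,5,17,18,8,-1,15]
j=8: arr[8]=18 > 15 → no swap
j=9: arr[9]=8 ≤ 15 → i=7, swap arr[7],arr[9] → [13,12,3,11,2,6,5,8,18,17,-1,15]
j=10: arr[10]=-1 ≤ 15 → i=8, swap arr[8],arr[10] → [13,12,3,11,2,6,5,8,-1,17,18,15]
final swap arr[9],arr[11] → [13,12,3,11,2,6,5,8,-1,15,18,17]; return 9
p = 9; k-1 = 10 > 9 ⇒ right

9; right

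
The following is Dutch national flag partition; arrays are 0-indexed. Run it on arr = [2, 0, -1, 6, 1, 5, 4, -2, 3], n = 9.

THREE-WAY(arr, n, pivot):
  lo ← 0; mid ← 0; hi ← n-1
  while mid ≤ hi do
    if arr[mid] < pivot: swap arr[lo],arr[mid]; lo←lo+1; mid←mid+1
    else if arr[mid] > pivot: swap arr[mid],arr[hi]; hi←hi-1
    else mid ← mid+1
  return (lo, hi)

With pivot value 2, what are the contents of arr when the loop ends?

[0, -1, -2, 1, 2, 4, 5, 3, 6]

lo=0 mid=0 hi=8
2=2: mid=1
0<2: swap(0,1), lo=1 mid=2 ⇒ [0, 2, -1, 6, 1, 5, 4, -2, 3]
-1<2: swap(1,2), lo=2 mid=3 ⇒ [0, -1, 2, 6, 1, 5, 4, -2, 3]
6>2: swap(3,8), hi=7 ⇒ [0, -1, 2, 3, 1, 5, 4, -2, 6]
3>2: swap(3,7), hi=6 ⇒ [0, -1, 2, -2, 1, 5, 4, 3, 6]
-2<2: swap(2,3), lo=3 mid=4 ⇒ [0, -1, -2, 2, 1, 5, 4, 3, 6]
1<2: swap(3,4), lo=4 mid=5 ⇒ [0, -1, -2, 1, 2, 5, 4, 3, 6]
5>2: swap(5,6), hi=5 ⇒ [0, -1, -2, 1, 2, 4, 5, 3, 6]
4>2: swap(5,5), hi=4 ⇒ [0, -1, -2, 1, 2, 4, 5, 3, 6]
done. lo=4 hi=4; arr=[0, -1, -2, 1, 2, 4, 5, 3, 6]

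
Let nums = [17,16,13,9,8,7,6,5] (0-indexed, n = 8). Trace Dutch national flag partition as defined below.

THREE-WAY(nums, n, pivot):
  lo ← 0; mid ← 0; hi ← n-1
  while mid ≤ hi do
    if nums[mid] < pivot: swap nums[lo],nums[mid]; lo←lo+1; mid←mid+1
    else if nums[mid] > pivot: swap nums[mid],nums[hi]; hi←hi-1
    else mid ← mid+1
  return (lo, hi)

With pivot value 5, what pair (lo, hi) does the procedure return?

(0, 0)

pivot = 5; lo=0, mid=0, hi=7
nums[mid]=17>5: swap nums[0],nums[7]; hi=6 → [5,16,13,9,8,7,6,17]
nums[mid]=5=5: mid=1
nums[mid]=16>5: swap nums[1],nums[6]; hi=5 → [5,6,13,9,8,7,16,17]
nums[mid]=6>5: swap nums[1],nums[5]; hi=4 → [5,7,13,9,8,6,16,17]
nums[mid]=7>5: swap nums[1],nums[4]; hi=3 → [5,8,13,9,7,6,16,17]
nums[mid]=8>5: swap nums[1],nums[3]; hi=2 → [5,9,13,8,7,6,16,17]
nums[mid]=9>5: swap nums[1],nums[2]; hi=1 → [5,13,9,8,7,6,16,17]
nums[mid]=13>5: swap nums[1],nums[1]; hi=0 → [5,13,9,8,7,6,16,17]
end: lo=0, hi=0; nums = [5,13,9,8,7,6,16,17]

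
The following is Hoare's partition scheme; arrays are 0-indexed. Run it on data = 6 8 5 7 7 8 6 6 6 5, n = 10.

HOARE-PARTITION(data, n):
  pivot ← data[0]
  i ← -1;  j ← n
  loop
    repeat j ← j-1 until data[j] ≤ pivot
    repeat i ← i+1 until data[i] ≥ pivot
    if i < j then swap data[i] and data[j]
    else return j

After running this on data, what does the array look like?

5 6 5 6 6 8 7 7 8 6

pivot=6
j stops at 9 (5), i stops at 0 (6); swap ⇒ 5 8 5 7 7 8 6 6 6 6
j stops at 8 (6), i stops at 1 (8); swap ⇒ 5 6 5 7 7 8 6 6 8 6
j stops at 7 (6), i stops at 3 (7); swap ⇒ 5 6 5 6 7 8 6 7 8 6
j stops at 6 (6), i stops at 4 (7); swap ⇒ 5 6 5 6 6 8 7 7 8 6
j stops at 4, i stops at 5; i≥j ⇒ return 4. data=5 6 5 6 6 8 7 7 8 6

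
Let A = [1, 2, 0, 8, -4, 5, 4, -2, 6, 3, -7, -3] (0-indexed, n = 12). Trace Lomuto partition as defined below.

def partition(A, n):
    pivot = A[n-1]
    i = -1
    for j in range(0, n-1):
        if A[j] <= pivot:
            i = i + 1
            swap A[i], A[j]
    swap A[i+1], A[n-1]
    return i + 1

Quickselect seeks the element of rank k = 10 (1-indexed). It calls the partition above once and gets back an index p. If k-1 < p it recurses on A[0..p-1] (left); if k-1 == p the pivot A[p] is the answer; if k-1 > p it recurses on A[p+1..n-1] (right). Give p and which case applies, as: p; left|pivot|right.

pivot=-3, i=-1
j=0: 1>-3, skip
j=1: 2>-3, skip
j=2: 0>-3, skip
j=3: 8>-3, skip
j=4: -4≤-3, i=0, swap(0,4) ⇒ [-4, 2, 0, 8, 1, 5, 4, -2, 6, 3, -7, -3]
j=5: 5>-3, skip
j=6: 4>-3, skip
j=7: -2>-3, skip
j=8: 6>-3, skip
j=9: 3>-3, skip
j=10: -7≤-3, i=1, swap(1,10) ⇒ [-4, -7, 0, 8, 1, 5, 4, -2, 6, 3, 2, -3]
swap(2,11) ⇒ [-4, -7, -3, 8, 1, 5, 4, -2, 6, 3, 2, 0]; return 2
p = 2; k-1 = 9 > 2 ⇒ right

2; right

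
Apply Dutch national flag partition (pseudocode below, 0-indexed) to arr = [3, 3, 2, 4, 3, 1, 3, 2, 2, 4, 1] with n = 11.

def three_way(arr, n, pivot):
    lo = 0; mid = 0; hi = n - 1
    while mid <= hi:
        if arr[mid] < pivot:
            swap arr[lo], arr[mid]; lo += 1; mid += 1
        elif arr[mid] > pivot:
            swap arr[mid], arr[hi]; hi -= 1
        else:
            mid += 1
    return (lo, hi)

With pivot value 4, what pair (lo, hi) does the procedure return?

pivot = 4; lo=0, mid=0, hi=10
arr[mid]=3<4: swap arr[0],arr[0]; lo=1,mid=1 → [3, 3, 2, 4, 3, 1, 3, 2, 2, 4, 1]
arr[mid]=3<4: swap arr[1],arr[1]; lo=2,mid=2 → [3, 3, 2, 4, 3, 1, 3, 2, 2, 4, 1]
arr[mid]=2<4: swap arr[2],arr[2]; lo=3,mid=3 → [3, 3, 2, 4, 3, 1, 3, 2, 2, 4, 1]
arr[mid]=4=4: mid=4
arr[mid]=3<4: swap arr[3],arr[4]; lo=4,mid=5 → [3, 3, 2, 3, 4, 1, 3, 2, 2, 4, 1]
arr[mid]=1<4: swap arr[4],arr[5]; lo=5,mid=6 → [3, 3, 2, 3, 1, 4, 3, 2, 2, 4, 1]
arr[mid]=3<4: swap arr[5],arr[6]; lo=6,mid=7 → [3, 3, 2, 3, 1, 3, 4, 2, 2, 4, 1]
arr[mid]=2<4: swap arr[6],arr[7]; lo=7,mid=8 → [3, 3, 2, 3, 1, 3, 2, 4, 2, 4, 1]
arr[mid]=2<4: swap arr[7],arr[8]; lo=8,mid=9 → [3, 3, 2, 3, 1, 3, 2, 2, 4, 4, 1]
arr[mid]=4=4: mid=10
arr[mid]=1<4: swap arr[8],arr[10]; lo=9,mid=11 → [3, 3, 2, 3, 1, 3, 2, 2, 1, 4, 4]
end: lo=9, hi=10; arr = [3, 3, 2, 3, 1, 3, 2, 2, 1, 4, 4]

(9, 10)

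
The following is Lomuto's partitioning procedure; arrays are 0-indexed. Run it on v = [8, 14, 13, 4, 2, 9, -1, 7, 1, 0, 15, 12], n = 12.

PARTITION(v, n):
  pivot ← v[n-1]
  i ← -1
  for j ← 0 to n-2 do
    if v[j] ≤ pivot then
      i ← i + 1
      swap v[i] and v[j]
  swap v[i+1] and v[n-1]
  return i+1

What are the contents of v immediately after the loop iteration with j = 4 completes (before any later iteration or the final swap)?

[8, 4, 2, 14, 13, 9, -1, 7, 1, 0, 15, 12]

pivot = v[11] = 12; i = -1
j=0: v[0]=8 ≤ 12 → i=0, swap v[0],v[0] (no change) → [8, 14, 13, 4, 2, 9, -1, 7, 1, 0, 15, 12]
j=1: v[1]=14 > 12 → no swap
j=2: v[2]=13 > 12 → no swap
j=3: v[3]=4 ≤ 12 → i=1, swap v[1],v[3] → [8, 4, 13, 14, 2, 9, -1, 7, 1, 0, 15, 12]
j=4: v[4]=2 ≤ 12 → i=2, swap v[2],v[4] → [8, 4, 2, 14, 13, 9, -1, 7, 1, 0, 15, 12]
(after j=4) v = [8, 4, 2, 14, 13, 9, -1, 7, 1, 0, 15, 12]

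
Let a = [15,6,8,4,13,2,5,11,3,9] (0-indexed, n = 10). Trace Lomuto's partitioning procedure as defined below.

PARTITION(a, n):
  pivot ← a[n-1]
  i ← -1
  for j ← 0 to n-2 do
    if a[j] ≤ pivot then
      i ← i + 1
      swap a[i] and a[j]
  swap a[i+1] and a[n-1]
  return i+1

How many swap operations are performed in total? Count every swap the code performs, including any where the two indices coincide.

7

pivot = a[9] = 9; i = -1
j=0: a[0]=15 > 9 → no swap
j=1: a[1]=6 ≤ 9 → i=0, swap a[0],a[1] → [6,15,8,4,13,2,5,11,3,9]
j=2: a[2]=8 ≤ 9 → i=1, swap a[1],a[2] → [6,8,15,4,13,2,5,11,3,9]
j=3: a[3]=4 ≤ 9 → i=2, swap a[2],a[3] → [6,8,4,15,13,2,5,11,3,9]
j=4: a[4]=13 > 9 → no swap
j=5: a[5]=2 ≤ 9 → i=3, swap a[3],a[5] → [6,8,4,2,13,15,5,11,3,9]
j=6: a[6]=5 ≤ 9 → i=4, swap a[4],a[6] → [6,8,4,2,5,15,13,11,3,9]
j=7: a[7]=11 > 9 → no swap
j=8: a[8]=3 ≤ 9 → i=5, swap a[5],a[8] → [6,8,4,2,5,3,13,11,15,9]
final swap a[6],a[9] → [6,8,4,2,5,3,9,11,15,13]; return 6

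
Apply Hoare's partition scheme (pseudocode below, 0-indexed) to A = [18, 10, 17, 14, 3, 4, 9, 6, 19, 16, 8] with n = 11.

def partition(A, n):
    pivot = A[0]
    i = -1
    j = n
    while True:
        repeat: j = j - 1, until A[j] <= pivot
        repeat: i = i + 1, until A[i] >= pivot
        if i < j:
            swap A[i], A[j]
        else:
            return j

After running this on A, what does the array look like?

pivot = A[0] = 18; i = -1, j = 11
j→10 (A[10]=8≤18), i→0 (A[0]=18≥18); i<j, swap → [8, 10, 17, 14, 3, 4, 9, 6, 19, 16, 18]
j→9 (A[9]=16≤18), i→8 (A[8]=19≥18); i<j, swap → [8, 10, 17, 14, 3, 4, 9, 6, 16, 19, 18]
j→8, i→9; i≥j, return j=8. A = [8, 10, 17, 14, 3, 4, 9, 6, 16, 19, 18]

[8, 10, 17, 14, 3, 4, 9, 6, 16, 19, 18]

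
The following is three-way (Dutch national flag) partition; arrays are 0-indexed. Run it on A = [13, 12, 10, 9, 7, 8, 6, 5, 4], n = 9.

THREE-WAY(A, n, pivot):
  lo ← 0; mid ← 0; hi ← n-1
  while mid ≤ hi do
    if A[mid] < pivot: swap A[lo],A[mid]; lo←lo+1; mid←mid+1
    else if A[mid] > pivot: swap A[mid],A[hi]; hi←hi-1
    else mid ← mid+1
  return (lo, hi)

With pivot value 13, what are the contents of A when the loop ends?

lo=0 mid=0 hi=8
13=13: mid=1
12<13: swap(0,1), lo=1 mid=2 ⇒ [12, 13, 10, 9, 7, 8, 6, 5, 4]
10<13: swap(1,2), lo=2 mid=3 ⇒ [12, 10, 13, 9, 7, 8, 6, 5, 4]
9<13: swap(2,3), lo=3 mid=4 ⇒ [12, 10, 9, 13, 7, 8, 6, 5, 4]
7<13: swap(3,4), lo=4 mid=5 ⇒ [12, 10, 9, 7, 13, 8, 6, 5, 4]
8<13: swap(4,5), lo=5 mid=6 ⇒ [12, 10, 9, 7, 8, 13, 6, 5, 4]
6<13: swap(5,6), lo=6 mid=7 ⇒ [12, 10, 9, 7, 8, 6, 13, 5, 4]
5<13: swap(6,7), lo=7 mid=8 ⇒ [12, 10, 9, 7, 8, 6, 5, 13, 4]
4<13: swap(7,8), lo=8 mid=9 ⇒ [12, 10, 9, 7, 8, 6, 5, 4, 13]
done. lo=8 hi=8; A=[12, 10, 9, 7, 8, 6, 5, 4, 13]

[12, 10, 9, 7, 8, 6, 5, 4, 13]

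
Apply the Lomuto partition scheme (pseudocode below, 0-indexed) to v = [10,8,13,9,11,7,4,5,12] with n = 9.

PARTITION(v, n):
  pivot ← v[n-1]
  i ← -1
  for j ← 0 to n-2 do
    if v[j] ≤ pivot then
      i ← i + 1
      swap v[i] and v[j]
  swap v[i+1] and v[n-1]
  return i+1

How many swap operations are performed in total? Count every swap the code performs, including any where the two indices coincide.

8

pivot = v[8] = 12; i = -1
j=0: v[0]=10 ≤ 12 → i=0, swap v[0],v[0] (no change) → [10,8,13,9,11,7,4,5,12]
j=1: v[1]=8 ≤ 12 → i=1, swap v[1],v[1] (no change) → [10,8,13,9,11,7,4,5,12]
j=2: v[2]=13 > 12 → no swap
j=3: v[3]=9 ≤ 12 → i=2, swap v[2],v[3] → [10,8,9,13,11,7,4,5,12]
j=4: v[4]=11 ≤ 12 → i=3, swap v[3],v[4] → [10,8,9,11,13,7,4,5,12]
j=5: v[5]=7 ≤ 12 → i=4, swap v[4],v[5] → [10,8,9,11,7,13,4,5,12]
j=6: v[6]=4 ≤ 12 → i=5, swap v[5],v[6] → [10,8,9,11,7,4,13,5,12]
j=7: v[7]=5 ≤ 12 → i=6, swap v[6],v[7] → [10,8,9,11,7,4,5,13,12]
final swap v[7],v[8] → [10,8,9,11,7,4,5,12,13]; return 7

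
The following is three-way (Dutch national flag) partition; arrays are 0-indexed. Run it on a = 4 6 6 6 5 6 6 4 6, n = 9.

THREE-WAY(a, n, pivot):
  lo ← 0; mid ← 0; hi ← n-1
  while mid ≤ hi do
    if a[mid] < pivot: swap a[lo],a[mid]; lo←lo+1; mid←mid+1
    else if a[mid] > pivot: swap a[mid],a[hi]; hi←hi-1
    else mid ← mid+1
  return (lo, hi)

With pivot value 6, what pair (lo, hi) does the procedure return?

lo=0 mid=0 hi=8
4<6: swap(0,0), lo=1 mid=1 ⇒ 4 6 6 6 5 6 6 4 6
6=6: mid=2
6=6: mid=3
6=6: mid=4
5<6: swap(1,4), lo=2 mid=5 ⇒ 4 5 6 6 6 6 6 4 6
6=6: mid=6
6=6: mid=7
4<6: swap(2,7), lo=3 mid=8 ⇒ 4 5 4 6 6 6 6 6 6
6=6: mid=9
done. lo=3 hi=8; a=4 5 4 6 6 6 6 6 6

(3, 8)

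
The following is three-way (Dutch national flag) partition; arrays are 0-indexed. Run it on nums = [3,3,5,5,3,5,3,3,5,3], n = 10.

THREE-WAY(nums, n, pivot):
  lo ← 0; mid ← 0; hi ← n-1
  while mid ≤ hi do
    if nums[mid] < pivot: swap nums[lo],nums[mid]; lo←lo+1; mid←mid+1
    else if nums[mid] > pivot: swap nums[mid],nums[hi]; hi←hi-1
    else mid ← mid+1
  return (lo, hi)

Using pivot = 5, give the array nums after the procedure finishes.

[3,3,3,3,3,3,5,5,5,5]

pivot = 5; lo=0, mid=0, hi=9
nums[mid]=3<5: swap nums[0],nums[0]; lo=1,mid=1 → [3,3,5,5,3,5,3,3,5,3]
nums[mid]=3<5: swap nums[1],nums[1]; lo=2,mid=2 → [3,3,5,5,3,5,3,3,5,3]
nums[mid]=5=5: mid=3
nums[mid]=5=5: mid=4
nums[mid]=3<5: swap nums[2],nums[4]; lo=3,mid=5 → [3,3,3,5,5,5,3,3,5,3]
nums[mid]=5=5: mid=6
nums[mid]=3<5: swap nums[3],nums[6]; lo=4,mid=7 → [3,3,3,3,5,5,5,3,5,3]
nums[mid]=3<5: swap nums[4],nums[7]; lo=5,mid=8 → [3,3,3,3,3,5,5,5,5,3]
nums[mid]=5=5: mid=9
nums[mid]=3<5: swap nums[5],nums[9]; lo=6,mid=10 → [3,3,3,3,3,3,5,5,5,5]
end: lo=6, hi=9; nums = [3,3,3,3,3,3,5,5,5,5]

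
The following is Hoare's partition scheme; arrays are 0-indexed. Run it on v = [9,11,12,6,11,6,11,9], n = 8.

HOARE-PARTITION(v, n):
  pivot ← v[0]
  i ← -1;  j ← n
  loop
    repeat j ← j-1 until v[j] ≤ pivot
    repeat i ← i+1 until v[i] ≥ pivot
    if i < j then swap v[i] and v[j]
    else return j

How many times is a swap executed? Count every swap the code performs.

pivot = v[0] = 9; i = -1, j = 8
j→7 (v[7]=9≤9), i→0 (v[0]=9≥9); i<j, swap → [9,11,12,6,11,6,11,9]
j→5 (v[5]=6≤9), i→1 (v[1]=11≥9); i<j, swap → [9,6,12,6,11,11,11,9]
j→3 (v[3]=6≤9), i→2 (v[2]=12≥9); i<j, swap → [9,6,6,12,11,11,11,9]
j→2, i→3; i≥j, return j=2. v = [9,6,6,12,11,11,11,9]

3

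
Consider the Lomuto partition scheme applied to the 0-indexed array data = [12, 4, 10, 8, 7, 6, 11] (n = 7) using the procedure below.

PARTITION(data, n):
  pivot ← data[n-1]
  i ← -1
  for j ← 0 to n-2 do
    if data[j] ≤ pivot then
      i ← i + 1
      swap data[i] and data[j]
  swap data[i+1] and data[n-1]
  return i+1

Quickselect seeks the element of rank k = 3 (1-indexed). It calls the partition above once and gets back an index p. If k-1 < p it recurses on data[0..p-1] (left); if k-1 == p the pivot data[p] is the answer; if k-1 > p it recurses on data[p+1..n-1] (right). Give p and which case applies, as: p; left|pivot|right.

pivot=11, i=-1
j=0: 12>11, skip
j=1: 4≤11, i=0, swap(0,1) ⇒ [4, 12, 10, 8, 7, 6, 11]
j=2: 10≤11, i=1, swap(1,2) ⇒ [4, 10, 12, 8, 7, 6, 11]
j=3: 8≤11, i=2, swap(2,3) ⇒ [4, 10, 8, 12, 7, 6, 11]
j=4: 7≤11, i=3, swap(3,4) ⇒ [4, 10, 8, 7, 12, 6, 11]
j=5: 6≤11, i=4, swap(4,5) ⇒ [4, 10, 8, 7, 6, 12, 11]
swap(5,6) ⇒ [4, 10, 8, 7, 6, 11, 12]; return 5
p = 5; k-1 = 2 < 5 ⇒ left

5; left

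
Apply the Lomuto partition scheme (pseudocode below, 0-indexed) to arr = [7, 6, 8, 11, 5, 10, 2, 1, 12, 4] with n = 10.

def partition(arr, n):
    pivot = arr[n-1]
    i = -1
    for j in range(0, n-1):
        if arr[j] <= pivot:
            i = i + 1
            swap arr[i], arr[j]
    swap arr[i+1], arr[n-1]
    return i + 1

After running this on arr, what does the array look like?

pivot = arr[9] = 4; i = -1
j=0: arr[0]=7 > 4 → no swap
j=1: arr[1]=6 > 4 → no swap
j=2: arr[2]=8 > 4 → no swap
j=3: arr[3]=11 > 4 → no swap
j=4: arr[4]=5 > 4 → no swap
j=5: arr[5]=10 > 4 → no swap
j=6: arr[6]=2 ≤ 4 → i=0, swap arr[0],arr[6] → [2, 6, 8, 11, 5, 10, 7, 1, 12, 4]
j=7: arr[7]=1 ≤ 4 → i=1, swap arr[1],arr[7] → [2, 1, 8, 11, 5, 10, 7, 6, 12, 4]
j=8: arr[8]=12 > 4 → no swap
final swap arr[2],arr[9] → [2, 1, 4, 11, 5, 10, 7, 6, 12, 8]; return 2

[2, 1, 4, 11, 5, 10, 7, 6, 12, 8]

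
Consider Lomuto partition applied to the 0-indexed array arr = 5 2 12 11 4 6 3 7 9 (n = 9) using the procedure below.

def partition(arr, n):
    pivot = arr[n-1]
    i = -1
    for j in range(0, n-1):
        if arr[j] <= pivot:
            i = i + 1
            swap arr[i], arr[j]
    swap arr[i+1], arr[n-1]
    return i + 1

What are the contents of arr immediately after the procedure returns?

pivot=9, i=-1
j=0: 5≤9, i=0, swap(0,0) ⇒ 5 2 12 11 4 6 3 7 9
j=1: 2≤9, i=1, swap(1,1) ⇒ 5 2 12 11 4 6 3 7 9
j=2: 12>9, skip
j=3: 11>9, skip
j=4: 4≤9, i=2, swap(2,4) ⇒ 5 2 4 11 12 6 3 7 9
j=5: 6≤9, i=3, swap(3,5) ⇒ 5 2 4 6 12 11 3 7 9
j=6: 3≤9, i=4, swap(4,6) ⇒ 5 2 4 6 3 11 12 7 9
j=7: 7≤9, i=5, swap(5,7) ⇒ 5 2 4 6 3 7 12 11 9
swap(6,8) ⇒ 5 2 4 6 3 7 9 11 12; return 6

5 2 4 6 3 7 9 11 12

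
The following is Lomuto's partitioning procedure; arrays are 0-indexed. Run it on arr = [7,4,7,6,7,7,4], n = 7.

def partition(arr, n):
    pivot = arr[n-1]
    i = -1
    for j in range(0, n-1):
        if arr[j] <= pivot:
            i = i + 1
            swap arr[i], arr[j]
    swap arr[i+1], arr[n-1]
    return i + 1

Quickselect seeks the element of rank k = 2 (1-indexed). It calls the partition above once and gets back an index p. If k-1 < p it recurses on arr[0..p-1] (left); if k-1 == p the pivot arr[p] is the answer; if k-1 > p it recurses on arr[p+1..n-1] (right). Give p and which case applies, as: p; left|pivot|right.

1; pivot

pivot=4, i=-1
j=0: 7>4, skip
j=1: 4≤4, i=0, swap(0,1) ⇒ [4,7,7,6,7,7,4]
j=2: 7>4, skip
j=3: 6>4, skip
j=4: 7>4, skip
j=5: 7>4, skip
swap(1,6) ⇒ [4,4,7,6,7,7,7]; return 1
p = 1; k-1 = 1 == 1 ⇒ pivot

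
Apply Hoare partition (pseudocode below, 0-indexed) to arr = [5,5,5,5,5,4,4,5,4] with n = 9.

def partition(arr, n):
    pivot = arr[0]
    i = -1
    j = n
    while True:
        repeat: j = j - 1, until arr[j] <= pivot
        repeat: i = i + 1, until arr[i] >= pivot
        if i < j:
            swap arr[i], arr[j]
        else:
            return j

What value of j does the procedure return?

4

pivot=5
j stops at 8 (4), i stops at 0 (5); swap ⇒ [4,5,5,5,5,4,4,5,5]
j stops at 7 (5), i stops at 1 (5); swap ⇒ [4,5,5,5,5,4,4,5,5]
j stops at 6 (4), i stops at 2 (5); swap ⇒ [4,5,4,5,5,4,5,5,5]
j stops at 5 (4), i stops at 3 (5); swap ⇒ [4,5,4,4,5,5,5,5,5]
j stops at 4, i stops at 4; i≥j ⇒ return 4. arr=[4,5,4,4,5,5,5,5,5]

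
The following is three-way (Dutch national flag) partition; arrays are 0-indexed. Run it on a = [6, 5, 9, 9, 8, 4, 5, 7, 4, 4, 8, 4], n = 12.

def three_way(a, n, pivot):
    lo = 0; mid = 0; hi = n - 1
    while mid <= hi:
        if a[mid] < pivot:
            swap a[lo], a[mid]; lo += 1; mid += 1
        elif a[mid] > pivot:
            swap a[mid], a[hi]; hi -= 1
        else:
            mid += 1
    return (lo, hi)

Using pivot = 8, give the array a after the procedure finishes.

[6, 5, 4, 4, 5, 7, 4, 4, 8, 8, 9, 9]

lo=0 mid=0 hi=11
6<8: swap(0,0), lo=1 mid=1 ⇒ [6, 5, 9, 9, 8, 4, 5, 7, 4, 4, 8, 4]
5<8: swap(1,1), lo=2 mid=2 ⇒ [6, 5, 9, 9, 8, 4, 5, 7, 4, 4, 8, 4]
9>8: swap(2,11), hi=10 ⇒ [6, 5, 4, 9, 8, 4, 5, 7, 4, 4, 8, 9]
4<8: swap(2,2), lo=3 mid=3 ⇒ [6, 5, 4, 9, 8, 4, 5, 7, 4, 4, 8, 9]
9>8: swap(3,10), hi=9 ⇒ [6, 5, 4, 8, 8, 4, 5, 7, 4, 4, 9, 9]
8=8: mid=4
8=8: mid=5
4<8: swap(3,5), lo=4 mid=6 ⇒ [6, 5, 4, 4, 8, 8, 5, 7, 4, 4, 9, 9]
5<8: swap(4,6), lo=5 mid=7 ⇒ [6, 5, 4, 4, 5, 8, 8, 7, 4, 4, 9, 9]
7<8: swap(5,7), lo=6 mid=8 ⇒ [6, 5, 4, 4, 5, 7, 8, 8, 4, 4, 9, 9]
4<8: swap(6,8), lo=7 mid=9 ⇒ [6, 5, 4, 4, 5, 7, 4, 8, 8, 4, 9, 9]
4<8: swap(7,9), lo=8 mid=10 ⇒ [6, 5, 4, 4, 5, 7, 4, 4, 8, 8, 9, 9]
done. lo=8 hi=9; a=[6, 5, 4, 4, 5, 7, 4, 4, 8, 8, 9, 9]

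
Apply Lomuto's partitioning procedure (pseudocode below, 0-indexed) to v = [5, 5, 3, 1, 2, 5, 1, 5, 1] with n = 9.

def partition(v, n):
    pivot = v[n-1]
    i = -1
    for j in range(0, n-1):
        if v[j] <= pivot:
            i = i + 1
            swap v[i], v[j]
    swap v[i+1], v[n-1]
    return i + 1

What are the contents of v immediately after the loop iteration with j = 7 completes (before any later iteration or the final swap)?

[1, 1, 3, 5, 2, 5, 5, 5, 1]

pivot=1, i=-1
j=0: 5>1, skip
j=1: 5>1, skip
j=2: 3>1, skip
j=3: 1≤1, i=0, swap(0,3) ⇒ [1, 5, 3, 5, 2, 5, 1, 5, 1]
j=4: 2>1, skip
j=5: 5>1, skip
j=6: 1≤1, i=1, swap(1,6) ⇒ [1, 1, 3, 5, 2, 5, 5, 5, 1]
j=7: 5>1, skip
(after j=7) v = [1, 1, 3, 5, 2, 5, 5, 5, 1]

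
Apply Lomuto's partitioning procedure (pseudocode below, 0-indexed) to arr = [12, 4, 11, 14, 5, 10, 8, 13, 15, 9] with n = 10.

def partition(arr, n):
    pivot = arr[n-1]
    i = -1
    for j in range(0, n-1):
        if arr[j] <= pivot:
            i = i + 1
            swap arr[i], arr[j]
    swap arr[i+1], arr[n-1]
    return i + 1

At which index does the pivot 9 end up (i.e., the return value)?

3

pivot = arr[9] = 9; i = -1
j=0: arr[0]=12 > 9 → no swap
j=1: arr[1]=4 ≤ 9 → i=0, swap arr[0],arr[1] → [4, 12, 11, 14, 5, 10, 8, 13, 15, 9]
j=2: arr[2]=11 > 9 → no swap
j=3: arr[3]=14 > 9 → no swap
j=4: arr[4]=5 ≤ 9 → i=1, swap arr[1],arr[4] → [4, 5, 11, 14, 12, 10, 8, 13, 15, 9]
j=5: arr[5]=10 > 9 → no swap
j=6: arr[6]=8 ≤ 9 → i=2, swap arr[2],arr[6] → [4, 5, 8, 14, 12, 10, 11, 13, 15, 9]
j=7: arr[7]=13 > 9 → no swap
j=8: arr[8]=15 > 9 → no swap
final swap arr[3],arr[9] → [4, 5, 8, 9, 12, 10, 11, 13, 15, 14]; return 3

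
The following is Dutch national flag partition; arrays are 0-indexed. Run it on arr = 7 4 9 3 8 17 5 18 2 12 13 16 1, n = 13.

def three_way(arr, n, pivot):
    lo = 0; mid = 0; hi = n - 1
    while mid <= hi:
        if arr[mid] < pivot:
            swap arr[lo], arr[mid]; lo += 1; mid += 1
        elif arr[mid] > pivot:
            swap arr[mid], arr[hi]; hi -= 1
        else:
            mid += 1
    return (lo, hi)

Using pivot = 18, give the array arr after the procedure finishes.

7 4 9 3 8 17 5 2 12 13 16 1 18

pivot = 18; lo=0, mid=0, hi=12
arr[mid]=7<18: swap arr[0],arr[0]; lo=1,mid=1 → 7 4 9 3 8 17 5 18 2 12 13 16 1
arr[mid]=4<18: swap arr[1],arr[1]; lo=2,mid=2 → 7 4 9 3 8 17 5 18 2 12 13 16 1
arr[mid]=9<18: swap arr[2],arr[2]; lo=3,mid=3 → 7 4 9 3 8 17 5 18 2 12 13 16 1
arr[mid]=3<18: swap arr[3],arr[3]; lo=4,mid=4 → 7 4 9 3 8 17 5 18 2 12 13 16 1
arr[mid]=8<18: swap arr[4],arr[4]; lo=5,mid=5 → 7 4 9 3 8 17 5 18 2 12 13 16 1
arr[mid]=17<18: swap arr[5],arr[5]; lo=6,mid=6 → 7 4 9 3 8 17 5 18 2 12 13 16 1
arr[mid]=5<18: swap arr[6],arr[6]; lo=7,mid=7 → 7 4 9 3 8 17 5 18 2 12 13 16 1
arr[mid]=18=18: mid=8
arr[mid]=2<18: swap arr[7],arr[8]; lo=8,mid=9 → 7 4 9 3 8 17 5 2 18 12 13 16 1
arr[mid]=12<18: swap arr[8],arr[9]; lo=9,mid=10 → 7 4 9 3 8 17 5 2 12 18 13 16 1
arr[mid]=13<18: swap arr[9],arr[10]; lo=10,mid=11 → 7 4 9 3 8 17 5 2 12 13 18 16 1
arr[mid]=16<18: swap arr[10],arr[11]; lo=11,mid=12 → 7 4 9 3 8 17 5 2 12 13 16 18 1
arr[mid]=1<18: swap arr[11],arr[12]; lo=12,mid=13 → 7 4 9 3 8 17 5 2 12 13 16 1 18
end: lo=12, hi=12; arr = 7 4 9 3 8 17 5 2 12 13 16 1 18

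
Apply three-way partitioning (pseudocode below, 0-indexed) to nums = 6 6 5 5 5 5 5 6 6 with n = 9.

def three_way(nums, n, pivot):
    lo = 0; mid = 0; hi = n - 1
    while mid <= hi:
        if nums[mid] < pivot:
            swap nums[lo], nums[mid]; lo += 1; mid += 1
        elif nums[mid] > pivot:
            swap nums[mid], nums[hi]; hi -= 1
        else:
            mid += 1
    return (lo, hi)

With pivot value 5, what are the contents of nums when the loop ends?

lo=0 mid=0 hi=8
6>5: swap(0,8), hi=7 ⇒ 6 6 5 5 5 5 5 6 6
6>5: swap(0,7), hi=6 ⇒ 6 6 5 5 5 5 5 6 6
6>5: swap(0,6), hi=5 ⇒ 5 6 5 5 5 5 6 6 6
5=5: mid=1
6>5: swap(1,5), hi=4 ⇒ 5 5 5 5 5 6 6 6 6
5=5: mid=2
5=5: mid=3
5=5: mid=4
5=5: mid=5
done. lo=0 hi=4; nums=5 5 5 5 5 6 6 6 6

5 5 5 5 5 6 6 6 6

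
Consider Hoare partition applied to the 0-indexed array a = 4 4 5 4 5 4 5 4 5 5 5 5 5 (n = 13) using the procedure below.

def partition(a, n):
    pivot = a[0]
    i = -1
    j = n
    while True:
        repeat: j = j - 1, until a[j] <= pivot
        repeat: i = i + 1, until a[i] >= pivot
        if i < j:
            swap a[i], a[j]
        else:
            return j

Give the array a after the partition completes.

4 4 4 5 5 4 5 4 5 5 5 5 5

pivot = a[0] = 4; i = -1, j = 13
j→7 (a[7]=4≤4), i→0 (a[0]=4≥4); i<j, swap → 4 4 5 4 5 4 5 4 5 5 5 5 5
j→5 (a[5]=4≤4), i→1 (a[1]=4≥4); i<j, swap → 4 4 5 4 5 4 5 4 5 5 5 5 5
j→3 (a[3]=4≤4), i→2 (a[2]=5≥4); i<j, swap → 4 4 4 5 5 4 5 4 5 5 5 5 5
j→2, i→3; i≥j, return j=2. a = 4 4 4 5 5 4 5 4 5 5 5 5 5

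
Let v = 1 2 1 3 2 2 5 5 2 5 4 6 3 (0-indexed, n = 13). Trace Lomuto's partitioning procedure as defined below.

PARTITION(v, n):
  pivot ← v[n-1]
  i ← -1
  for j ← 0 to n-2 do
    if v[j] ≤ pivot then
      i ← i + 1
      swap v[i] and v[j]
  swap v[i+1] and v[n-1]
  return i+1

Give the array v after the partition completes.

pivot=3, i=-1
j=0: 1≤3, i=0, swap(0,0) ⇒ 1 2 1 3 2 2 5 5 2 5 4 6 3
j=1: 2≤3, i=1, swap(1,1) ⇒ 1 2 1 3 2 2 5 5 2 5 4 6 3
j=2: 1≤3, i=2, swap(2,2) ⇒ 1 2 1 3 2 2 5 5 2 5 4 6 3
j=3: 3≤3, i=3, swap(3,3) ⇒ 1 2 1 3 2 2 5 5 2 5 4 6 3
j=4: 2≤3, i=4, swap(4,4) ⇒ 1 2 1 3 2 2 5 5 2 5 4 6 3
j=5: 2≤3, i=5, swap(5,5) ⇒ 1 2 1 3 2 2 5 5 2 5 4 6 3
j=6: 5>3, skip
j=7: 5>3, skip
j=8: 2≤3, i=6, swap(6,8) ⇒ 1 2 1 3 2 2 2 5 5 5 4 6 3
j=9: 5>3, skip
j=10: 4>3, skip
j=11: 6>3, skip
swap(7,12) ⇒ 1 2 1 3 2 2 2 3 5 5 4 6 5; return 7

1 2 1 3 2 2 2 3 5 5 4 6 5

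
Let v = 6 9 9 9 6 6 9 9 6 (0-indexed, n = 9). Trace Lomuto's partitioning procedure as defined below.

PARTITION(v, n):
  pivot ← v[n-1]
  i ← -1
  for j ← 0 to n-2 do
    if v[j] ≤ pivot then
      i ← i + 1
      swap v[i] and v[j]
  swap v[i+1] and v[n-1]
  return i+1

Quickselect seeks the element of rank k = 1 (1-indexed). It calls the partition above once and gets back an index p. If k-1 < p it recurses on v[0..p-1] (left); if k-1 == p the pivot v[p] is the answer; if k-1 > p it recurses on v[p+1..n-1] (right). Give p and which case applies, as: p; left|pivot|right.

pivot=6, i=-1
j=0: 6≤6, i=0, swap(0,0) ⇒ 6 9 9 9 6 6 9 9 6
j=1: 9>6, skip
j=2: 9>6, skip
j=3: 9>6, skip
j=4: 6≤6, i=1, swap(1,4) ⇒ 6 6 9 9 9 6 9 9 6
j=5: 6≤6, i=2, swap(2,5) ⇒ 6 6 6 9 9 9 9 9 6
j=6: 9>6, skip
j=7: 9>6, skip
swap(3,8) ⇒ 6 6 6 6 9 9 9 9 9; return 3
p = 3; k-1 = 0 < 3 ⇒ left

3; left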